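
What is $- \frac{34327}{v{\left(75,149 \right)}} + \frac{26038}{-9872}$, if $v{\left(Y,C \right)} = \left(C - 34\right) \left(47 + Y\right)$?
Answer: $- \frac{176047321}{34626040} \approx -5.0842$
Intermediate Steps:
$v{\left(Y,C \right)} = \left(-34 + C\right) \left(47 + Y\right)$
$- \frac{34327}{v{\left(75,149 \right)}} + \frac{26038}{-9872} = - \frac{34327}{-1598 - 2550 + 47 \cdot 149 + 149 \cdot 75} + \frac{26038}{-9872} = - \frac{34327}{-1598 - 2550 + 7003 + 11175} + 26038 \left(- \frac{1}{9872}\right) = - \frac{34327}{14030} - \frac{13019}{4936} = - \frac{176047321}{34626040}$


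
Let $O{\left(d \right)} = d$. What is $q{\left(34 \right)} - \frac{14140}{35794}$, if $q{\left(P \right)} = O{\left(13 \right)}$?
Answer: $\frac{225591}{17897} \approx 12.605$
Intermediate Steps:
$q{\left(P \right)} = 13$
$q{\left(34 \right)} - \frac{14140}{35794} = 13 - \frac{14140}{35794} = 13 - \frac{7070}{17897} = \frac{225591}{17897}$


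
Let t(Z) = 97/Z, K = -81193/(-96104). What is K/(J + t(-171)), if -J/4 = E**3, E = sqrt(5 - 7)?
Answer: -1346748291/360606906728 - 2374164513*I*sqrt(2)/45075863341 ≈ -0.0037347 - 0.074487*I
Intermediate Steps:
K = 81193/96104 (K = -81193*(-1/96104) = 81193/96104 ≈ 0.84484)
E = I*sqrt(2) (E = sqrt(-2) = I*sqrt(2) ≈ 1.4142*I)
J = 8*I*sqrt(2) (J = -4*(-2*I*sqrt(2)) = -(-8)*I*sqrt(2) = 8*I*sqrt(2) ≈ 11.314*I)
K/(J + t(-171)) = 81193/(96104*(8*I*sqrt(2) + 97/(-171))) = 81193/(96104*(8*I*sqrt(2) + 97*(-1/171))) = 81193/(96104*(8*I*sqrt(2) - 97/171)) = 81193/(96104*(-97/171 + 8*I*sqrt(2)))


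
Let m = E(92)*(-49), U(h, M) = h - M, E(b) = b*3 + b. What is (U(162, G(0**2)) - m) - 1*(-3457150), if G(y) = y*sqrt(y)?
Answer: 3475344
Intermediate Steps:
E(b) = 4*b (E(b) = 3*b + b = 4*b)
G(y) = y**(3/2)
m = -18032 (m = (4*92)*(-49) = 368*(-49) = -18032)
(U(162, G(0**2)) - m) - 1*(-3457150) = ((162 - (0**2)**(3/2)) - 1*(-18032)) - 1*(-3457150) = ((162 - 0**(3/2)) + 18032) + 3457150 = ((162 - 1*0) + 18032) + 3457150 = ((162 + 0) + 18032) + 3457150 = (162 + 18032) + 3457150 = 18194 + 3457150 = 3475344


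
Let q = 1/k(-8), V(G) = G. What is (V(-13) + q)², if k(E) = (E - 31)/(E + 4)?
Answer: 253009/1521 ≈ 166.34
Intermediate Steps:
k(E) = (-31 + E)/(4 + E)
q = 4/39 (q = 1/((-31 - 8)/(4 - 8)) = 1/(-39/(-4)) = 1/(-¼*(-39)) = 1/(39/4) = 4/39 ≈ 0.10256)
(V(-13) + q)² = (-13 + 4/39)² = (-503/39)² = 253009/1521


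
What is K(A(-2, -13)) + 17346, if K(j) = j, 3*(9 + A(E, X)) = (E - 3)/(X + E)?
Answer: 156034/9 ≈ 17337.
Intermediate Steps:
A(E, X) = -9 + (-3 + E)/(3*(E + X)) (A(E, X) = -9 + ((E - 3)/(X + E))/3 = -9 + ((-3 + E)/(E + X))/3 = -9 + (-3 + E)/(3*(E + X)))
K(A(-2, -13)) + 17346 = (-1 - 9*(-13) - 26/3*(-2))/(-2 - 13) + 17346 = (-1 + 117 + 52/3)/(-15) + 17346 = -1/15*400/3 + 17346 = -80/9 + 17346 = 156034/9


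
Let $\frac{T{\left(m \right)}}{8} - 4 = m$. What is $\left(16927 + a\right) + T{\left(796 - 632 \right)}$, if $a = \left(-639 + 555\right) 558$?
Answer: $-28601$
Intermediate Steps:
$a = -46872$ ($a = \left(-84\right) 558 = -46872$)
$T{\left(m \right)} = 32 + 8 m$
$\left(16927 + a\right) + T{\left(796 - 632 \right)} = \left(16927 - 46872\right) + \left(32 + 8 \left(796 - 632\right)\right) = -29945 + \left(32 + 8 \cdot 164\right) = -29945 + \left(32 + 1312\right) = -29945 + 1344 = -28601$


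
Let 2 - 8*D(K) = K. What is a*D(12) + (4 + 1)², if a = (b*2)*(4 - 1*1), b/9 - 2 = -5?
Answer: 455/2 ≈ 227.50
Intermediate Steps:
b = -27 (b = 18 + 9*(-5) = 18 - 45 = -27)
D(K) = ¼ - K/8
a = -162 (a = (-27*2)*(4 - 1*1) = -54*(4 - 1) = -54*3 = -162)
a*D(12) + (4 + 1)² = -162*(¼ - ⅛*12) + (4 + 1)² = -162*(¼ - 3/2) + 5² = -162*(-5/4) + 25 = 405/2 + 25 = 455/2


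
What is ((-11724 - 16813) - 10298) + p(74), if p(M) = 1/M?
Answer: -2873789/74 ≈ -38835.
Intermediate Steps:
((-11724 - 16813) - 10298) + p(74) = ((-11724 - 16813) - 10298) + 1/74 = (-28537 - 10298) + 1/74 = -38835 + 1/74 = -2873789/74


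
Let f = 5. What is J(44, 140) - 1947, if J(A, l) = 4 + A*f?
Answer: -1723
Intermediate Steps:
J(A, l) = 4 + 5*A (J(A, l) = 4 + A*5 = 4 + 5*A)
J(44, 140) - 1947 = (4 + 5*44) - 1947 = (4 + 220) - 1947 = 224 - 1947 = -1723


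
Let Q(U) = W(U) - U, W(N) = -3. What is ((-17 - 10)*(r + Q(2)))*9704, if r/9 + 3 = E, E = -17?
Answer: 48471480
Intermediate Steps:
r = -180 (r = -27 + 9*(-17) = -27 - 153 = -180)
Q(U) = -3 - U
((-17 - 10)*(r + Q(2)))*9704 = ((-17 - 10)*(-180 + (-3 - 1*2)))*9704 = -27*(-180 + (-3 - 2))*9704 = -27*(-180 - 5)*9704 = -27*(-185)*9704 = 4995*9704 = 48471480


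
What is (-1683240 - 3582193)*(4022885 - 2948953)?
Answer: -5654716992556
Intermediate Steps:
(-1683240 - 3582193)*(4022885 - 2948953) = -5265433*1073932 = -5654716992556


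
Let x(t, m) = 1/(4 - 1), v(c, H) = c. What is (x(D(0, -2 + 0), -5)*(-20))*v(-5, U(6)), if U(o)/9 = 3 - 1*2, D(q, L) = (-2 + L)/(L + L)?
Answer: 100/3 ≈ 33.333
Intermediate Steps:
D(q, L) = (-2 + L)/(2*L) (D(q, L) = (-2 + L)/((2*L)) = (-2 + L)*(1/(2*L)) = (-2 + L)/(2*L))
U(o) = 9 (U(o) = 9*(3 - 1*2) = 9*(3 - 2) = 9*1 = 9)
x(t, m) = 1/3
(x(D(0, -2 + 0), -5)*(-20))*v(-5, U(6)) = ((1/3)*(-20))*(-5) = -20/3*(-5) = 100/3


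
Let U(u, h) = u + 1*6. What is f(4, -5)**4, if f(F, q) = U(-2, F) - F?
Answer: 0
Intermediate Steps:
U(u, h) = 6 + u (U(u, h) = u + 6 = 6 + u)
f(F, q) = 4 - F (f(F, q) = (6 - 2) - F = 4 - F)
f(4, -5)**4 = (4 - 1*4)**4 = (4 - 4)**4 = 0**4 = 0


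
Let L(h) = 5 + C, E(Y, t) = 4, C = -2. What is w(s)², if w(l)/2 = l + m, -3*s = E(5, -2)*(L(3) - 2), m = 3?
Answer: 100/9 ≈ 11.111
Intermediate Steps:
L(h) = 3 (L(h) = 5 - 2 = 3)
s = -4/3 (s = -4*(3 - 2)/3 = -4/3 ≈ -1.3333)
w(l) = 6 + 2*l (w(l) = 2*(l + 3) = 2*(3 + l) = 6 + 2*l)
w(s)² = (6 + 2*(-4/3))² = (6 - 8/3)² = (10/3)² = 100/9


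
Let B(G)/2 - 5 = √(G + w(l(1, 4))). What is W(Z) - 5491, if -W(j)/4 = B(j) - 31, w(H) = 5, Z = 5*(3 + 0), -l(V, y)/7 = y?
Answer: -5407 - 16*√5 ≈ -5442.8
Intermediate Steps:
l(V, y) = -7*y
Z = 15 (Z = 5*3 = 15)
B(G) = 10 + 2*√(5 + G) (B(G) = 10 + 2*√(G + 5) = 10 + 2*√(5 + G))
W(j) = 84 - 8*√(5 + j) (W(j) = -4*((10 + 2*√(5 + j)) - 31) = -4*(-21 + 2*√(5 + j)) = 84 - 8*√(5 + j))
W(Z) - 5491 = (84 - 8*√(5 + 15)) - 5491 = (84 - 16*√5) - 5491 = -5407 - 16*√5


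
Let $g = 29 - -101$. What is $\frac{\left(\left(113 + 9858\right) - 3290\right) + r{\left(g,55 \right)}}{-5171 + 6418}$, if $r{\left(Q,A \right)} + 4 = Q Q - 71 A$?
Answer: $\frac{19672}{1247} \approx 15.775$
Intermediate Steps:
$g = 130$ ($g = 29 + 101 = 130$)
$r{\left(Q,A \right)} = -4 + Q^{2} - 71 A$ ($r{\left(Q,A \right)} = -4 - \left(71 A - Q Q\right) = -4 - \left(- Q^{2} + 71 A\right) = -4 + Q^{2} - 71 A$)
$\frac{\left(\left(113 + 9858\right) - 3290\right) + r{\left(g,55 \right)}}{-5171 + 6418} = \frac{\left(\left(113 + 9858\right) - 3290\right) - \left(3909 - 16900\right)}{-5171 + 6418} = \frac{\left(9971 - 3290\right) - -12991}{1247} = \left(6681 + 12991\right) \frac{1}{1247} = 19672 \cdot \frac{1}{1247} = \frac{19672}{1247}$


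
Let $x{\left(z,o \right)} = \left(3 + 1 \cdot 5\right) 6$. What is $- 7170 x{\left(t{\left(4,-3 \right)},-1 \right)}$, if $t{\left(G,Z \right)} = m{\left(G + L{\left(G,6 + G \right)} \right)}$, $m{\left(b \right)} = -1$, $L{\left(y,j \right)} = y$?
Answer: $-344160$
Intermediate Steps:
$t{\left(G,Z \right)} = -1$
$x{\left(z,o \right)} = 48$ ($x{\left(z,o \right)} = \left(3 + 5\right) 6 = 8 \cdot 6 = 48$)
$- 7170 x{\left(t{\left(4,-3 \right)},-1 \right)} = \left(-7170\right) 48 = -344160$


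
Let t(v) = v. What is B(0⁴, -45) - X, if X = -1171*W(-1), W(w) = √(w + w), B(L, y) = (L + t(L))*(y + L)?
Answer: 1171*I*√2 ≈ 1656.0*I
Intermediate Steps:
B(L, y) = 2*L*(L + y) (B(L, y) = (L + L)*(y + L) = (2*L)*(L + y) = 2*L*(L + y))
W(w) = √2*√w (W(w) = √(2*w) = √2*√w)
X = -1171*I*√2 (X = -1171*√2*√(-1) = -1171*√2*I = -1171*I*√2 ≈ -1656.0*I)
B(0⁴, -45) - X = 2*0⁴*(0⁴ - 45) - (-1171)*I*√2 = 2*0*(0 - 45) + 1171*I*√2 = 2*0*(-45) + 1171*I*√2 = 0 + 1171*I*√2 = 1171*I*√2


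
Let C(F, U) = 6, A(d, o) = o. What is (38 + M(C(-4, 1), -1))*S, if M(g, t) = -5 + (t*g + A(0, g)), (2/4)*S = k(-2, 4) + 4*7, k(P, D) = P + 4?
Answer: 1980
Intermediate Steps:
k(P, D) = 4 + P
S = 60 (S = 2*((4 - 2) + 4*7) = 2*(2 + 28) = 2*30 = 60)
M(g, t) = -5 + g + g*t (M(g, t) = -5 + (t*g + g) = -5 + (g*t + g) = -5 + (g + g*t) = -5 + g + g*t)
(38 + M(C(-4, 1), -1))*S = (38 + (-5 + 6 + 6*(-1)))*60 = (38 + (-5 + 6 - 6))*60 = (38 - 5)*60 = 33*60 = 1980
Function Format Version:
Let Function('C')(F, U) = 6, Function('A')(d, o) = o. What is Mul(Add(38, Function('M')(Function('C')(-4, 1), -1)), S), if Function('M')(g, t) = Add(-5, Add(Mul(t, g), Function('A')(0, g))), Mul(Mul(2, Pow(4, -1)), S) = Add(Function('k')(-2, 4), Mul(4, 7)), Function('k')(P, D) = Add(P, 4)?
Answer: 1980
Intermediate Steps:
Function('k')(P, D) = Add(4, P)
S = 60 (S = Mul(2, Add(Add(4, -2), Mul(4, 7))) = Mul(2, Add(2, 28)) = Mul(2, 30) = 60)
Function('M')(g, t) = Add(-5, g, Mul(g, t)) (Function('M')(g, t) = Add(-5, Add(Mul(t, g), g)) = Add(-5, Add(Mul(g, t), g)) = Add(-5, Add(g, Mul(g, t))) = Add(-5, g, Mul(g, t)))
Mul(Add(38, Function('M')(Function('C')(-4, 1), -1)), S) = Mul(Add(38, Add(-5, 6, Mul(6, -1))), 60) = Mul(Add(38, Add(-5, 6, -6)), 60) = Mul(Add(38, -5), 60) = Mul(33, 60) = 1980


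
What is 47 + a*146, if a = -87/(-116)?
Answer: 313/2 ≈ 156.50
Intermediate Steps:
a = ¾ (a = -87*(-1/116) = ¾ ≈ 0.75000)
47 + a*146 = 47 + (¾)*146 = 47 + 219/2 = 313/2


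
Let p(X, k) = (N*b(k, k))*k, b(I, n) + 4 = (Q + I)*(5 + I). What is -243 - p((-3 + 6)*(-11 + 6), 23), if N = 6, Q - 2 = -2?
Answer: -88563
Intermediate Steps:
Q = 0 (Q = 2 - 2 = 0)
b(I, n) = -4 + I*(5 + I) (b(I, n) = -4 + (0 + I)*(5 + I) = -4 + I*(5 + I))
p(X, k) = k*(-24 + 6*k² + 30*k) (p(X, k) = (6*(-4 + k² + 5*k))*k = (-24 + 6*k² + 30*k)*k = k*(-24 + 6*k² + 30*k))
-243 - p((-3 + 6)*(-11 + 6), 23) = -243 - 6*23*(-4 + 23² + 5*23) = -243 - 6*23*(-4 + 529 + 115) = -243 - 6*23*640 = -243 - 1*88320 = -243 - 88320 = -88563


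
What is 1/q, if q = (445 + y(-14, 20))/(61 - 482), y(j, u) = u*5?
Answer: -421/545 ≈ -0.77248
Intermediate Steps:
y(j, u) = 5*u
q = -545/421 (q = (445 + 5*20)/(61 - 482) = (445 + 100)/(-421) = 545*(-1/421) = -545/421 ≈ -1.2945)
1/q = 1/(-545/421) = -421/545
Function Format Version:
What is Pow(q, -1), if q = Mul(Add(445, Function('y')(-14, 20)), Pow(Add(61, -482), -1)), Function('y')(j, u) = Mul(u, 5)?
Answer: Rational(-421, 545) ≈ -0.77248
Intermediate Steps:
Function('y')(j, u) = Mul(5, u)
q = Rational(-545, 421) (q = Mul(Add(445, Mul(5, 20)), Pow(Add(61, -482), -1)) = Mul(Add(445, 100), Pow(-421, -1)) = Mul(545, Rational(-1, 421)) = Rational(-545, 421) ≈ -1.2945)
Pow(q, -1) = Pow(Rational(-545, 421), -1) = Rational(-421, 545)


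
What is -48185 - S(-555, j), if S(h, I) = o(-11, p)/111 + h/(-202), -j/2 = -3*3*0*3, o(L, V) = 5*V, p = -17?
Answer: -1080448505/22422 ≈ -48187.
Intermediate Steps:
j = 0 (j = -(-6)*(3*0)*3 = -(-6)*0*3 = -(-6)*0 = -2*0 = 0)
S(h, I) = -85/111 - h/202 (S(h, I) = (5*(-17))/111 + h/(-202) = -85*1/111 + h*(-1/202) = -85/111 - h/202)
-48185 - S(-555, j) = -48185 - (-85/111 - 1/202*(-555)) = -48185 - (-85/111 + 555/202) = -48185 - 1*44435/22422 = -48185 - 44435/22422 = -1080448505/22422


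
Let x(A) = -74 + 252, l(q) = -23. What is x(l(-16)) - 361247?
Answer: -361069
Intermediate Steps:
x(A) = 178
x(l(-16)) - 361247 = 178 - 361247 = -361069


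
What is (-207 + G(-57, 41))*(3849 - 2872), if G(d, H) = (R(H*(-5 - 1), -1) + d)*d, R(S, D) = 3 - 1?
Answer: 2860656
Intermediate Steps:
R(S, D) = 2
G(d, H) = d*(2 + d) (G(d, H) = (2 + d)*d = d*(2 + d))
(-207 + G(-57, 41))*(3849 - 2872) = (-207 - 57*(2 - 57))*(3849 - 2872) = (-207 - 57*(-55))*977 = (-207 + 3135)*977 = 2928*977 = 2860656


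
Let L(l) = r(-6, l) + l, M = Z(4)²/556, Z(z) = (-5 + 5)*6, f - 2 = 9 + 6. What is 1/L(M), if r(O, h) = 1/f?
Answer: 17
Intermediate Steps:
f = 17 (f = 2 + (9 + 6) = 2 + 15 = 17)
r(O, h) = 1/17
Z(z) = 0 (Z(z) = 0*6 = 0)
M = 0 (M = 0²/556 = 0*(1/556) = 0)
L(l) = 1/17 + l
1/L(M) = 1/(1/17 + 0) = 1/(1/17) = 17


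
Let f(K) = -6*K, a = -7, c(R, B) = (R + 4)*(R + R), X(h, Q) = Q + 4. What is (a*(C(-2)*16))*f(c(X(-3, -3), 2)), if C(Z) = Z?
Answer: -13440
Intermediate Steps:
X(h, Q) = 4 + Q
c(R, B) = 2*R*(4 + R) (c(R, B) = (4 + R)*(2*R) = 2*R*(4 + R))
(a*(C(-2)*16))*f(c(X(-3, -3), 2)) = (-(-14)*16)*(-12*(4 - 3)*(4 + (4 - 3))) = (-7*(-32))*(-12*(4 + 1)) = 224*(-12*5) = 224*(-6*10) = 224*(-60) = -13440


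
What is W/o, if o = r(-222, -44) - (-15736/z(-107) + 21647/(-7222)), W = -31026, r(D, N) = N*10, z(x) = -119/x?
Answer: -3809186124/1683498431 ≈ -2.2627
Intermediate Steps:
r(D, N) = 10*N
o = 1683498431/122774 (o = 10*(-44) - (-15736/((-119/(-107))) + 21647/(-7222)) = -440 - (-15736/((-119*(-1/107))) + 21647*(-1/7222)) = -440 - (-15736/119/107 - 21647/7222) = -440 - (-15736*107/119 - 21647/7222) = -440 - (-240536/17 - 21647/7222) = -440 - 1*(-1737518991/122774) = -440 + 1737518991/122774 = 1683498431/122774 ≈ 13712.)
W/o = -31026/1683498431/122774 = -31026*122774/1683498431 = -3809186124/1683498431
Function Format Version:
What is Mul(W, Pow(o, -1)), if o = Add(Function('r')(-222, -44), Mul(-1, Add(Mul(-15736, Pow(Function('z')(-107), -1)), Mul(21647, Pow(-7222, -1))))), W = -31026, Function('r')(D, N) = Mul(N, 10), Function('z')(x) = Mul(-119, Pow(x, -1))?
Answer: Rational(-3809186124, 1683498431) ≈ -2.2627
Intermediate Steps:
Function('r')(D, N) = Mul(10, N)
o = Rational(1683498431, 122774) (o = Add(Mul(10, -44), Mul(-1, Add(Mul(-15736, Pow(Mul(-119, Pow(-107, -1)), -1)), Mul(21647, Pow(-7222, -1))))) = Add(-440, Mul(-1, Add(Mul(-15736, Pow(Mul(-119, Rational(-1, 107)), -1)), Mul(21647, Rational(-1, 7222))))) = Add(-440, Mul(-1, Add(Mul(-15736, Pow(Rational(119, 107), -1)), Rational(-21647, 7222)))) = Add(-440, Mul(-1, Add(Mul(-15736, Rational(107, 119)), Rational(-21647, 7222)))) = Add(-440, Mul(-1, Add(Rational(-240536, 17), Rational(-21647, 7222)))) = Add(-440, Mul(-1, Rational(-1737518991, 122774))) = Add(-440, Rational(1737518991, 122774)) = Rational(1683498431, 122774) ≈ 13712.)
Mul(W, Pow(o, -1)) = Mul(-31026, Pow(Rational(1683498431, 122774), -1)) = Mul(-31026, Rational(122774, 1683498431)) = Rational(-3809186124, 1683498431)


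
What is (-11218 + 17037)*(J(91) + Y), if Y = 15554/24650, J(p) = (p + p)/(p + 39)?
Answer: 145661208/12325 ≈ 11818.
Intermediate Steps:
J(p) = 2*p/(39 + p) (J(p) = (2*p)/(39 + p) = 2*p/(39 + p))
Y = 7777/12325 (Y = 15554*(1/24650) = 7777/12325 ≈ 0.63099)
(-11218 + 17037)*(J(91) + Y) = (-11218 + 17037)*(2*91/(39 + 91) + 7777/12325) = 5819*(2*91/130 + 7777/12325) = 5819*(2*91*(1/130) + 7777/12325) = 5819*(7/5 + 7777/12325) = 5819*(25032/12325) = 145661208/12325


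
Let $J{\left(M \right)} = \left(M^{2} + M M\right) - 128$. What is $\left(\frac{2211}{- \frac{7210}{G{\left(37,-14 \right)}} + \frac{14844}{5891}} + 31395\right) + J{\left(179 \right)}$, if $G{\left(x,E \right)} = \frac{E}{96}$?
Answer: $\frac{138168775117}{1449084} \approx 95349.0$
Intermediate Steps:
$G{\left(x,E \right)} = \frac{E}{96}$ ($G{\left(x,E \right)} = E \frac{1}{96} = \frac{E}{96}$)
$J{\left(M \right)} = -128 + 2 M^{2}$ ($J{\left(M \right)} = \left(M^{2} + M^{2}\right) - 128 = 2 M^{2} - 128 = -128 + 2 M^{2}$)
$\left(\frac{2211}{- \frac{7210}{G{\left(37,-14 \right)}} + \frac{14844}{5891}} + 31395\right) + J{\left(179 \right)} = \left(\frac{2211}{- \frac{7210}{\frac{1}{96} \left(-14\right)} + \frac{14844}{5891}} + 31395\right) - \left(128 - 2 \cdot 179^{2}\right) = \left(\frac{2211}{- \frac{7210}{- \frac{7}{48}} + 14844 \cdot \frac{1}{5891}} + 31395\right) + \left(-128 + 2 \cdot 32041\right) = \left(\frac{2211}{\left(-7210\right) \left(- \frac{48}{7}\right) + \frac{14844}{5891}} + 31395\right) + \left(-128 + 64082\right) = \left(\frac{2211}{49440 + \frac{14844}{5891}} + 31395\right) + 63954 = \left(\frac{2211}{\frac{291265884}{5891}} + 31395\right) + 63954 = \left(2211 \cdot \frac{5891}{291265884} + 31395\right) + 63954 = \left(\frac{64801}{1449084} + 31395\right) + 63954 = \frac{45494056981}{1449084} + 63954 = \frac{138168775117}{1449084}$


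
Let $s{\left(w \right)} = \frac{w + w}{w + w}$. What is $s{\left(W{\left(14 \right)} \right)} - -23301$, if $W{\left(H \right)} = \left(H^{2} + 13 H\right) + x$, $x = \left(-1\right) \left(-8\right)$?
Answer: $23302$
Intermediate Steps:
$x = 8$
$W{\left(H \right)} = 8 + H^{2} + 13 H$ ($W{\left(H \right)} = \left(H^{2} + 13 H\right) + 8 = 8 + H^{2} + 13 H$)
$s{\left(w \right)} = 1$ ($s{\left(w \right)} = \frac{2 w}{2 w} = 2 w \frac{1}{2 w} = 1$)
$s{\left(W{\left(14 \right)} \right)} - -23301 = 1 - -23301 = 1 + 23301 = 23302$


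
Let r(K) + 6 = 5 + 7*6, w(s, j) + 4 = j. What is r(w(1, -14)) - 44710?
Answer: -44669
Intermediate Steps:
w(s, j) = -4 + j
r(K) = 41 (r(K) = -6 + (5 + 7*6) = -6 + (5 + 42) = -6 + 47 = 41)
r(w(1, -14)) - 44710 = 41 - 44710 = -44669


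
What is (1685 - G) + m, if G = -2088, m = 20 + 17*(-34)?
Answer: 3215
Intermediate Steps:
m = -558 (m = 20 - 578 = -558)
(1685 - G) + m = (1685 - 1*(-2088)) - 558 = (1685 + 2088) - 558 = 3773 - 558 = 3215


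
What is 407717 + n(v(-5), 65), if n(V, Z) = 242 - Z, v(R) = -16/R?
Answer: 407894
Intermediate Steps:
407717 + n(v(-5), 65) = 407717 + (242 - 1*65) = 407717 + (242 - 65) = 407717 + 177 = 407894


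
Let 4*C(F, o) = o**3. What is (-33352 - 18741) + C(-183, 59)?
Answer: -2993/4 ≈ -748.25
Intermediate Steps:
C(F, o) = o**3/4
(-33352 - 18741) + C(-183, 59) = (-33352 - 18741) + (1/4)*59**3 = -52093 + (1/4)*205379 = -52093 + 205379/4 = -2993/4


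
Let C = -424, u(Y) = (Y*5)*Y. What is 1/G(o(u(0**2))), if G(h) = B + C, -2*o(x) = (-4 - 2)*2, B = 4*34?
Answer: -1/288 ≈ -0.0034722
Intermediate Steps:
u(Y) = 5*Y**2 (u(Y) = (5*Y)*Y = 5*Y**2)
B = 136
o(x) = 6 (o(x) = -(-4 - 2)*2/2 = -(-3)*2 = -1/2*(-12) = 6)
G(h) = -288 (G(h) = 136 - 424 = -288)
1/G(o(u(0**2))) = 1/(-288) = -1/288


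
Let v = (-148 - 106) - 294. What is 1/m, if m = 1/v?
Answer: -548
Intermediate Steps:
v = -548 (v = -254 - 294 = -548)
m = -1/548 (m = 1/(-548) = -1/548 ≈ -0.0018248)
1/m = 1/(-1/548) = -548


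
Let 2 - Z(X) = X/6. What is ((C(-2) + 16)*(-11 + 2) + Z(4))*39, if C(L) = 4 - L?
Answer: -7670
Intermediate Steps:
Z(X) = 2 - X/6
((C(-2) + 16)*(-11 + 2) + Z(4))*39 = (((4 - 1*(-2)) + 16)*(-11 + 2) + (2 - ⅙*4))*39 = (((4 + 2) + 16)*(-9) + (2 - ⅔))*39 = ((6 + 16)*(-9) + 4/3)*39 = (22*(-9) + 4/3)*39 = (-198 + 4/3)*39 = -590/3*39 = -7670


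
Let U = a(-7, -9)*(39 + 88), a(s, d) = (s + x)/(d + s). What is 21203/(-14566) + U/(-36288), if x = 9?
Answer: -3076732915/2114284032 ≈ -1.4552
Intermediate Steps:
a(s, d) = (9 + s)/(d + s) (a(s, d) = (s + 9)/(d + s) = (9 + s)/(d + s))
U = -127/8 (U = ((9 - 7)/(-9 - 7))*(39 + 88) = (2/(-16))*127 = -1/16*2*127 = -⅛*127 = -127/8 ≈ -15.875)
21203/(-14566) + U/(-36288) = 21203/(-14566) - 127/8/(-36288) = 21203*(-1/14566) - 127/8*(-1/36288) = -21203/14566 + 127/290304 = -3076732915/2114284032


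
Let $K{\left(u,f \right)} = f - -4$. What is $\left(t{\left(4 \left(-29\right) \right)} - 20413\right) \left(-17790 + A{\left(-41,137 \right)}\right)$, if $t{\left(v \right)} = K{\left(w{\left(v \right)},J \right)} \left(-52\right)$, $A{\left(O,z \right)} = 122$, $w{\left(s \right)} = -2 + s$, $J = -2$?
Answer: $362494356$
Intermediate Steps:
$K{\left(u,f \right)} = 4 + f$ ($K{\left(u,f \right)} = f + 4 = 4 + f$)
$t{\left(v \right)} = -104$ ($t{\left(v \right)} = \left(4 - 2\right) \left(-52\right) = 2 \left(-52\right) = -104$)
$\left(t{\left(4 \left(-29\right) \right)} - 20413\right) \left(-17790 + A{\left(-41,137 \right)}\right) = \left(-104 - 20413\right) \left(-17790 + 122\right) = \left(-20517\right) \left(-17668\right) = 362494356$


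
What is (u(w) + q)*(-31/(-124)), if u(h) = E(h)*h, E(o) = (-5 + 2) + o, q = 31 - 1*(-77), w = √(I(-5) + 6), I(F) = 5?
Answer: 119/4 - 3*√11/4 ≈ 27.263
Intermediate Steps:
w = √11 (w = √(5 + 6) = √11 ≈ 3.3166)
q = 108 (q = 31 + 77 = 108)
E(o) = -3 + o
u(h) = h*(-3 + h) (u(h) = (-3 + h)*h = h*(-3 + h))
(u(w) + q)*(-31/(-124)) = (√11*(-3 + √11) + 108)*(-31/(-124)) = (108 + √11*(-3 + √11))*(-31*(-1/124)) = (108 + √11*(-3 + √11))*(¼) = 27 + √11*(-3 + √11)/4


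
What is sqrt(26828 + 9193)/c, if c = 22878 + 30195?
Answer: sqrt(36021)/53073 ≈ 0.0035761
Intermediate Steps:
c = 53073
sqrt(26828 + 9193)/c = sqrt(26828 + 9193)/53073 = sqrt(36021)*(1/53073) = sqrt(36021)/53073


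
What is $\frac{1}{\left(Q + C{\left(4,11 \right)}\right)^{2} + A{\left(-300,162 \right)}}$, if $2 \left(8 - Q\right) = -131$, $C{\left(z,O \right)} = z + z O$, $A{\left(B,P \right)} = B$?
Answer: $\frac{4}{57849} \approx 6.9146 \cdot 10^{-5}$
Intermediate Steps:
$C{\left(z,O \right)} = z + O z$
$Q = \frac{147}{2}$ ($Q = 8 - - \frac{131}{2} = 8 + \frac{131}{2} = \frac{147}{2} \approx 73.5$)
$\frac{1}{\left(Q + C{\left(4,11 \right)}\right)^{2} + A{\left(-300,162 \right)}} = \frac{1}{\left(\frac{147}{2} + 4 \left(1 + 11\right)\right)^{2} - 300} = \frac{1}{\left(\frac{147}{2} + 4 \cdot 12\right)^{2} - 300} = \frac{1}{\left(\frac{147}{2} + 48\right)^{2} - 300} = \frac{1}{\left(\frac{243}{2}\right)^{2} - 300} = \frac{1}{\frac{59049}{4} - 300} = \frac{1}{\frac{57849}{4}} = \frac{4}{57849}$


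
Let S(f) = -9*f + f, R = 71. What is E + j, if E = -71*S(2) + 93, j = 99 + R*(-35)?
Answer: -1157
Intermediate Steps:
S(f) = -8*f
j = -2386 (j = 99 + 71*(-35) = 99 - 2485 = -2386)
E = 1229 (E = -(-568)*2 + 93 = -71*(-16) + 93 = 1136 + 93 = 1229)
E + j = 1229 - 2386 = -1157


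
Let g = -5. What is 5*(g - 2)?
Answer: -35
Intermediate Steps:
5*(g - 2) = 5*(-5 - 2) = 5*(-7) = -35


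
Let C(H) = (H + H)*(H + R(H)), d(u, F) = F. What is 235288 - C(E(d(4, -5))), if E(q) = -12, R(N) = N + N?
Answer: 234424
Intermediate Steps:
R(N) = 2*N
C(H) = 6*H² (C(H) = (H + H)*(H + 2*H) = (2*H)*(3*H) = 6*H²)
235288 - C(E(d(4, -5))) = 235288 - 6*(-12)² = 235288 - 6*144 = 235288 - 1*864 = 235288 - 864 = 234424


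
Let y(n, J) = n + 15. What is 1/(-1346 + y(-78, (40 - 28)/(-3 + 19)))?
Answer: -1/1409 ≈ -0.00070972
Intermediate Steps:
y(n, J) = 15 + n
1/(-1346 + y(-78, (40 - 28)/(-3 + 19))) = 1/(-1346 + (15 - 78)) = 1/(-1346 - 63) = 1/(-1409) = -1/1409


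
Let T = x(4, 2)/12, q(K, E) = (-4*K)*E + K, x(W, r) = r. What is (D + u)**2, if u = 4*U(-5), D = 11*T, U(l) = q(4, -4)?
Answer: 2699449/36 ≈ 74985.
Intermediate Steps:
q(K, E) = K - 4*E*K (q(K, E) = -4*E*K + K = K - 4*E*K)
U(l) = 68 (U(l) = 4*(1 - 4*(-4)) = 4*(1 + 16) = 4*17 = 68)
T = 1/6 (T = 2/12 = 2*(1/12) = 1/6 ≈ 0.16667)
D = 11/6 (D = 11*(1/6) = 11/6 ≈ 1.8333)
u = 272 (u = 4*68 = 272)
(D + u)**2 = (11/6 + 272)**2 = (1643/6)**2 = 2699449/36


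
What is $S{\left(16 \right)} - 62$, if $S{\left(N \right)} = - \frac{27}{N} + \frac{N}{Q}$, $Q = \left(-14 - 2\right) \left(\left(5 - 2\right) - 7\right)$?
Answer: $- \frac{1015}{16} \approx -63.438$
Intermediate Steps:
$Q = 64$ ($Q = - 16 \left(3 - 7\right) = \left(-16\right) \left(-4\right) = 64$)
$S{\left(N \right)} = - \frac{27}{N} + \frac{N}{64}$
$S{\left(16 \right)} - 62 = \left(- \frac{27}{16} + \frac{1}{64} \cdot 16\right) - 62 = \left(\left(-27\right) \frac{1}{16} + \frac{1}{4}\right) - 62 = \left(- \frac{27}{16} + \frac{1}{4}\right) - 62 = - \frac{23}{16} - 62 = - \frac{1015}{16}$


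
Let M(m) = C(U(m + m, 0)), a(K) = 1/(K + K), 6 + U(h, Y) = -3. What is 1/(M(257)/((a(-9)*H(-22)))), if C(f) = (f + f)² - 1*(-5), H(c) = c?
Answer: 11/2961 ≈ 0.0037150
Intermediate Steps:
U(h, Y) = -9 (U(h, Y) = -6 - 3 = -9)
C(f) = 5 + 4*f² (C(f) = (2*f)² + 5 = 4*f² + 5 = 5 + 4*f²)
a(K) = 1/(2*K)
M(m) = 329 (M(m) = 5 + 4*(-9)² = 5 + 4*81 = 5 + 324 = 329)
1/(M(257)/((a(-9)*H(-22)))) = 1/(329/((((½)/(-9))*(-22)))) = 1/(329/((((½)*(-⅑))*(-22)))) = 1/(329/((-1/18*(-22)))) = 1/(329/(11/9)) = 1/(329*(9/11)) = 1/(2961/11) = 11/2961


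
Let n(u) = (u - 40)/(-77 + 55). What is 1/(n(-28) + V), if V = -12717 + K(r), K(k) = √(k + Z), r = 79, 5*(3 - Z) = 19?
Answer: -7691915/97794260734 - 121*√1955/97794260734 ≈ -7.8709e-5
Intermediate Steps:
Z = -⅘ (Z = 3 - ⅕*19 = 3 - 19/5 = -⅘ ≈ -0.80000)
n(u) = 20/11 - u/22 (n(u) = (-40 + u)/(-22) = (-40 + u)*(-1/22) = 20/11 - u/22)
K(k) = √(-⅘ + k) (K(k) = √(k - ⅘) = √(-⅘ + k))
V = -12717 + √1955/5 (V = -12717 + √(-20 + 25*79)/5 = -12717 + √(-20 + 1975)/5 = -12717 + √1955/5 ≈ -12708.)
1/(n(-28) + V) = 1/((20/11 - 1/22*(-28)) + (-12717 + √1955/5)) = 1/((20/11 + 14/11) + (-12717 + √1955/5)) = 1/(34/11 + (-12717 + √1955/5)) = 1/(-139853/11 + √1955/5)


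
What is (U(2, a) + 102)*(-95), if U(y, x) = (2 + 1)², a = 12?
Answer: -10545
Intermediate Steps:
U(y, x) = 9 (U(y, x) = 3² = 9)
(U(2, a) + 102)*(-95) = (9 + 102)*(-95) = 111*(-95) = -10545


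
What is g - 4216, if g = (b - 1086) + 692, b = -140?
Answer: -4750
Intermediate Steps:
g = -534 (g = (-140 - 1086) + 692 = -1226 + 692 = -534)
g - 4216 = -534 - 4216 = -4750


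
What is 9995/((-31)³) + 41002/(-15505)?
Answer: -1376463057/461909455 ≈ -2.9799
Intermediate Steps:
9995/((-31)³) + 41002/(-15505) = 9995/(-29791) + 41002*(-1/15505) = 9995*(-1/29791) - 41002/15505 = -9995/29791 - 41002/15505 = -1376463057/461909455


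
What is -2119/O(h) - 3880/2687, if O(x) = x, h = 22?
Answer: -5779113/59114 ≈ -97.762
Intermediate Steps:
-2119/O(h) - 3880/2687 = -2119/22 - 3880/2687 = -5779113/59114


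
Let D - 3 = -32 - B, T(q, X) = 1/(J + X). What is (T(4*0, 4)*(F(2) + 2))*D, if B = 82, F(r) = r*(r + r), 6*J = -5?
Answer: -6660/19 ≈ -350.53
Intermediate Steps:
J = -5/6 (J = (1/6)*(-5) = -5/6 ≈ -0.83333)
T(q, X) = 1/(-5/6 + X)
F(r) = 2*r**2 (F(r) = r*(2*r) = 2*r**2)
D = -111 (D = 3 + (-32 - 1*82) = 3 + (-32 - 82) = 3 - 114 = -111)
(T(4*0, 4)*(F(2) + 2))*D = ((6/(-5 + 6*4))*(2*2**2 + 2))*(-111) = ((6/(-5 + 24))*(2*4 + 2))*(-111) = ((6/19)*(8 + 2))*(-111) = ((6*(1/19))*10)*(-111) = ((6/19)*10)*(-111) = (60/19)*(-111) = -6660/19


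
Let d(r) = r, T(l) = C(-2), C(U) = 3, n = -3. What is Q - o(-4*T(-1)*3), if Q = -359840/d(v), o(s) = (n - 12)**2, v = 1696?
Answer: -23170/53 ≈ -437.17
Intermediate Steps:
T(l) = 3
o(s) = 225 (o(s) = (-3 - 12)**2 = (-15)**2 = 225)
Q = -11245/53 (Q = -359840/1696 = -359840*1/1696 = -11245/53 ≈ -212.17)
Q - o(-4*T(-1)*3) = -11245/53 - 1*225 = -11245/53 - 225 = -23170/53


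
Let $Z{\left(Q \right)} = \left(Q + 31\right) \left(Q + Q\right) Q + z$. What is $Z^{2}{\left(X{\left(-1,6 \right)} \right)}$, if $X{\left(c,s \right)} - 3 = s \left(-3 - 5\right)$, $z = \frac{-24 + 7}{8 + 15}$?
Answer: $\frac{1700721149689}{529} \approx 3.215 \cdot 10^{9}$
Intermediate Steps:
$z = - \frac{17}{23} \approx -0.73913$
$X{\left(c,s \right)} = 3 - 8 s$ ($X{\left(c,s \right)} = 3 + s \left(-3 - 5\right) = 3 + s \left(-8\right) = 3 - 8 s$)
$Z{\left(Q \right)} = - \frac{17}{23} + 2 Q^{2} \left(31 + Q\right)$ ($Z{\left(Q \right)} = \left(Q + 31\right) \left(Q + Q\right) Q - \frac{17}{23} = \left(31 + Q\right) 2 Q Q - \frac{17}{23} = 2 Q \left(31 + Q\right) Q - \frac{17}{23} = 2 Q^{2} \left(31 + Q\right) - \frac{17}{23} = - \frac{17}{23} + 2 Q^{2} \left(31 + Q\right)$)
$Z^{2}{\left(X{\left(-1,6 \right)} \right)} = \left(- \frac{17}{23} + 2 \left(3 - 48\right)^{3} + 62 \left(3 - 48\right)^{2}\right)^{2} = \left(- \frac{17}{23} + 2 \left(-45\right)^{3} + 62 \left(-45\right)^{2}\right)^{2} = \left(- \frac{17}{23} + 2 \left(-91125\right) + 62 \cdot 2025\right)^{2} = \left(- \frac{17}{23} - 182250 + 125550\right)^{2} = \left(- \frac{1304117}{23}\right)^{2} = \frac{1700721149689}{529}$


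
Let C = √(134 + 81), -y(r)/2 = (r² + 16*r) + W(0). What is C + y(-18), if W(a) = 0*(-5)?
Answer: -72 + √215 ≈ -57.337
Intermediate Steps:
W(a) = 0
y(r) = -32*r - 2*r² (y(r) = -2*((r² + 16*r) + 0) = -2*(r² + 16*r) = -32*r - 2*r²)
C = √215 ≈ 14.663
C + y(-18) = √215 + 2*(-18)*(-16 - 1*(-18)) = √215 + 2*(-18)*(-16 + 18) = √215 + 2*(-18)*2 = √215 - 72 = -72 + √215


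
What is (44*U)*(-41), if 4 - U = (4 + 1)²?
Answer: 37884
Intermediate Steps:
U = -21 (U = 4 - (4 + 1)² = 4 - 1*5² = 4 - 1*25 = 4 - 25 = -21)
(44*U)*(-41) = (44*(-21))*(-41) = -924*(-41) = 37884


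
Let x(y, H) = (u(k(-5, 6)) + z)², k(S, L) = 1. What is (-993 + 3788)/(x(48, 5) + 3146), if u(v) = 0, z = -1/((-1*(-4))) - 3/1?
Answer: 688/777 ≈ 0.88546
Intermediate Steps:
z = -13/4 (z = -1/4 - 3*1 = -1*¼ - 3 = -¼ - 3 = -13/4 ≈ -3.2500)
x(y, H) = 169/16 (x(y, H) = (0 - 13/4)² = (-13/4)² = 169/16)
(-993 + 3788)/(x(48, 5) + 3146) = (-993 + 3788)/(169/16 + 3146) = 2795/(50505/16) = 2795*(16/50505) = 688/777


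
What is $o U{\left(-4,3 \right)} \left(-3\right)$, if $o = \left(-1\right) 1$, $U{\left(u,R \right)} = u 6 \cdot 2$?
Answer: $-144$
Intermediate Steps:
$U{\left(u,R \right)} = 12 u$ ($U{\left(u,R \right)} = 6 u 2 = 12 u$)
$o = -1$
$o U{\left(-4,3 \right)} \left(-3\right) = - 12 \left(-4\right) \left(-3\right) = \left(-1\right) \left(-48\right) \left(-3\right) = 48 \left(-3\right) = -144$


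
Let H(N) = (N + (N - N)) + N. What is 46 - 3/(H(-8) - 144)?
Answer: 7363/160 ≈ 46.019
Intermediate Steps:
H(N) = 2*N (H(N) = (N + 0) + N = N + N = 2*N)
46 - 3/(H(-8) - 144) = 46 - 3/(2*(-8) - 144) = 46 - 3/(-16 - 144) = 46 - 3/(-160) = 46 - 1/160*(-3) = 46 + 3/160 = 7363/160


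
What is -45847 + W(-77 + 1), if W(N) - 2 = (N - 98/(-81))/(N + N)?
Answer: -282218791/6156 ≈ -45845.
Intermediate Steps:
W(N) = 2 + (98/81 + N)/(2*N) (W(N) = 2 + (N - 98/(-81))/(N + N) = 2 + (N - 98*(-1/81))/((2*N)) = 2 + (N + 98/81)*(1/(2*N)) = 2 + (98/81 + N)*(1/(2*N)) = 2 + (98/81 + N)/(2*N))
-45847 + W(-77 + 1) = -45847 + (98 + 405*(-77 + 1))/(162*(-77 + 1)) = -45847 + (1/162)*(98 + 405*(-76))/(-76) = -45847 + (1/162)*(-1/76)*(98 - 30780) = -45847 + (1/162)*(-1/76)*(-30682) = -45847 + 15341/6156 = -282218791/6156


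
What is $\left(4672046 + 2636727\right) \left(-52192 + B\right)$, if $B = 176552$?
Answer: $908919010280$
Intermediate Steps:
$\left(4672046 + 2636727\right) \left(-52192 + B\right) = \left(4672046 + 2636727\right) \left(-52192 + 176552\right) = 7308773 \cdot 124360 = 908919010280$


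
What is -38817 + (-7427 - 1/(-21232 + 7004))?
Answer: -657959631/14228 ≈ -46244.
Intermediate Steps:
-38817 + (-7427 - 1/(-21232 + 7004)) = -38817 + (-7427 - 1/(-14228)) = -38817 + (-7427 - 1*(-1/14228)) = -38817 + (-7427 + 1/14228) = -38817 - 105671355/14228 = -657959631/14228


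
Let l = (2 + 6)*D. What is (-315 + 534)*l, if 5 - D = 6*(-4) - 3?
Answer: 56064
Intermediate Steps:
D = 32 (D = 5 - (6*(-4) - 3) = 5 - (-24 - 3) = 5 - 1*(-27) = 5 + 27 = 32)
l = 256 (l = (2 + 6)*32 = 8*32 = 256)
(-315 + 534)*l = (-315 + 534)*256 = 219*256 = 56064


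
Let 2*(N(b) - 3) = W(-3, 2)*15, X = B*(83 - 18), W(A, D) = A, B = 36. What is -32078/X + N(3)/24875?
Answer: -39899294/2910375 ≈ -13.709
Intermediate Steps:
X = 2340 (X = 36*(83 - 18) = 36*65 = 2340)
N(b) = -39/2 (N(b) = 3 + (-3*15)/2 = 3 + (½)*(-45) = 3 - 45/2 = -39/2)
-32078/X + N(3)/24875 = -32078/2340 - 39/2/24875 = -32078*1/2340 - 39/2*1/24875 = -16039/1170 - 39/49750 = -39899294/2910375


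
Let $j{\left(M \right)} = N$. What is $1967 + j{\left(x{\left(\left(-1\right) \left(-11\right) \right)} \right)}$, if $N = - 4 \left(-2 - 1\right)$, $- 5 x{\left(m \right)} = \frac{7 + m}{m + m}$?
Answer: $1979$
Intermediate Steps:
$x{\left(m \right)} = - \frac{7 + m}{10 m}$ ($x{\left(m \right)} = - \frac{\left(7 + m\right) \frac{1}{m + m}}{5} = - \frac{\left(7 + m\right) \frac{1}{2 m}}{5} = - \frac{\frac{1}{2} \frac{1}{m} \left(7 + m\right)}{5} = - \frac{7 + m}{10 m}$)
$N = 12$ ($N = \left(-4\right) \left(-3\right) = 12$)
$j{\left(M \right)} = 12$
$1967 + j{\left(x{\left(\left(-1\right) \left(-11\right) \right)} \right)} = 1967 + 12 = 1979$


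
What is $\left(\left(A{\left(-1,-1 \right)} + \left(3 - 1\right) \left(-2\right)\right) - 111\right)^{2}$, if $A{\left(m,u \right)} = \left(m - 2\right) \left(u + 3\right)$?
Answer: $14641$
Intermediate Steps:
$A{\left(m,u \right)} = \left(-2 + m\right) \left(3 + u\right)$
$\left(\left(A{\left(-1,-1 \right)} + \left(3 - 1\right) \left(-2\right)\right) - 111\right)^{2} = \left(\left(\left(-6 - -2 + 3 \left(-1\right) - -1\right) + \left(3 - 1\right) \left(-2\right)\right) - 111\right)^{2} = \left(\left(\left(-6 + 2 - 3 + 1\right) + \left(3 - 1\right) \left(-2\right)\right) - 111\right)^{2} = \left(\left(-6 + 2 \left(-2\right)\right) - 111\right)^{2} = \left(\left(-6 - 4\right) - 111\right)^{2} = \left(-10 - 111\right)^{2} = \left(-121\right)^{2} = 14641$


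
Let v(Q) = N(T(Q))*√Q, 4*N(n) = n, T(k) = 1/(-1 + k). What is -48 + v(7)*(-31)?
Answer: -48 - 31*√7/24 ≈ -51.417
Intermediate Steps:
N(n) = n/4
v(Q) = √Q/(4*(-1 + Q)) (v(Q) = (1/(4*(-1 + Q)))*√Q = √Q/(4*(-1 + Q)))
-48 + v(7)*(-31) = -48 + (√7/(4*(-1 + 7)))*(-31) = -48 + ((¼)*√7/6)*(-31) = -48 + ((¼)*√7*(⅙))*(-31) = -48 + (√7/24)*(-31) = -48 - 31*√7/24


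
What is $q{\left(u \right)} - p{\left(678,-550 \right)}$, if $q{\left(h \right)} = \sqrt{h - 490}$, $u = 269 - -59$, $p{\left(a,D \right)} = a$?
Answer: $-678 + 9 i \sqrt{2} \approx -678.0 + 12.728 i$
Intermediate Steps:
$u = 328$ ($u = 269 + 59 = 328$)
$q{\left(h \right)} = \sqrt{-490 + h}$
$q{\left(u \right)} - p{\left(678,-550 \right)} = \sqrt{-490 + 328} - 678 = \sqrt{-162} - 678 = 9 i \sqrt{2} - 678 = -678 + 9 i \sqrt{2}$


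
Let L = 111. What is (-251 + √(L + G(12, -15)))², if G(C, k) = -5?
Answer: (251 - √106)² ≈ 57939.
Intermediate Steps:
(-251 + √(L + G(12, -15)))² = (-251 + √(111 - 5))² = (-251 + √106)²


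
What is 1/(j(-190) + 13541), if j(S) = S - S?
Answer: 1/13541 ≈ 7.3850e-5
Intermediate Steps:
j(S) = 0
1/(j(-190) + 13541) = 1/(0 + 13541) = 1/13541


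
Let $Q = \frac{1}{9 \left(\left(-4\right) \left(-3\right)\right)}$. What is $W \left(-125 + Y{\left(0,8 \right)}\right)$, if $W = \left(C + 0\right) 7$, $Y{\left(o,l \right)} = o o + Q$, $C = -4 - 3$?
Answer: $\frac{661451}{108} \approx 6124.5$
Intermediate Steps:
$C = -7$
$Q = \frac{1}{108}$ ($Q = \frac{1}{9 \cdot 12} = \frac{1}{9} \cdot \frac{1}{12} = \frac{1}{108} \approx 0.0092593$)
$Y{\left(o,l \right)} = \frac{1}{108} + o^{2}$ ($Y{\left(o,l \right)} = o o + \frac{1}{108} = o^{2} + \frac{1}{108} = \frac{1}{108} + o^{2}$)
$W = -49$ ($W = \left(-7 + 0\right) 7 = \left(-7\right) 7 = -49$)
$W \left(-125 + Y{\left(0,8 \right)}\right) = - 49 \left(-125 + \left(\frac{1}{108} + 0^{2}\right)\right) = - 49 \left(-125 + \left(\frac{1}{108} + 0\right)\right) = - 49 \left(-125 + \frac{1}{108}\right) = \left(-49\right) \left(- \frac{13499}{108}\right) = \frac{661451}{108}$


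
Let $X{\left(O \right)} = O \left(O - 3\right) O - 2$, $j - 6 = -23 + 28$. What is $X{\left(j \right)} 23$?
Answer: $22218$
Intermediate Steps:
$j = 11$ ($j = 6 + \left(-23 + 28\right) = 6 + 5 = 11$)
$X{\left(O \right)} = -2 + O^{2} \left(-3 + O\right)$ ($X{\left(O \right)} = O \left(-3 + O\right) O - 2 = O^{2} \left(-3 + O\right) - 2 = -2 + O^{2} \left(-3 + O\right)$)
$X{\left(j \right)} 23 = \left(-2 + 11^{3} - 3 \cdot 11^{2}\right) 23 = \left(-2 + 1331 - 363\right) 23 = 966 \cdot 23 = 22218$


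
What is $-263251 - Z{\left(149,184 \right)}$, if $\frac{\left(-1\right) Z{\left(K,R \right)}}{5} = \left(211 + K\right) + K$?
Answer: $-260706$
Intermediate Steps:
$Z{\left(K,R \right)} = -1055 - 10 K$ ($Z{\left(K,R \right)} = - 5 \left(\left(211 + K\right) + K\right) = - 5 \left(211 + 2 K\right) = -1055 - 10 K$)
$-263251 - Z{\left(149,184 \right)} = -263251 - \left(-1055 - 1490\right) = -263251 - -2545 = -263251 + 2545 = -260706$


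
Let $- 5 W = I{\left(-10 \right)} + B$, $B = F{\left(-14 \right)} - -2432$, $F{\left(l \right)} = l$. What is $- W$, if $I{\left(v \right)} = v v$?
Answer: $\frac{2518}{5} \approx 503.6$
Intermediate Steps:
$I{\left(v \right)} = v^{2}$
$B = 2418$ ($B = -14 - -2432 = -14 + 2432 = 2418$)
$W = - \frac{2518}{5}$ ($W = - \frac{\left(-10\right)^{2} + 2418}{5} = - \frac{100 + 2418}{5} = \left(- \frac{1}{5}\right) 2518 = - \frac{2518}{5} \approx -503.6$)
$- W = \left(-1\right) \left(- \frac{2518}{5}\right) = \frac{2518}{5}$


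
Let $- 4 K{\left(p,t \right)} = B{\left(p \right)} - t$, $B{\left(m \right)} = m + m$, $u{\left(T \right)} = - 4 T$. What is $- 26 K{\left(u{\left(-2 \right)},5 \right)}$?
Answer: $\frac{143}{2} \approx 71.5$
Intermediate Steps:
$B{\left(m \right)} = 2 m$
$K{\left(p,t \right)} = - \frac{p}{2} + \frac{t}{4}$ ($K{\left(p,t \right)} = - \frac{2 p - t}{4} = - \frac{- t + 2 p}{4} = - \frac{p}{2} + \frac{t}{4}$)
$- 26 K{\left(u{\left(-2 \right)},5 \right)} = - 26 \left(- \frac{\left(-4\right) \left(-2\right)}{2} + \frac{1}{4} \cdot 5\right) = - 26 \left(\left(- \frac{1}{2}\right) 8 + \frac{5}{4}\right) = - 26 \left(-4 + \frac{5}{4}\right) = \left(-26\right) \left(- \frac{11}{4}\right) = \frac{143}{2}$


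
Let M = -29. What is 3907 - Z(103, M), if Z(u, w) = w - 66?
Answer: 4002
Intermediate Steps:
Z(u, w) = -66 + w
3907 - Z(103, M) = 3907 - (-66 - 29) = 3907 - 1*(-95) = 3907 + 95 = 4002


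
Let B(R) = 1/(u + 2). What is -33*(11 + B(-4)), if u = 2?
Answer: -1485/4 ≈ -371.25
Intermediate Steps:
B(R) = ¼ (B(R) = 1/(2 + 2) = 1/4 = ¼)
-33*(11 + B(-4)) = -33*(11 + ¼) = -33*45/4 = -1485/4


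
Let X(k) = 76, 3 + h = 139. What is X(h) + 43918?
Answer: 43994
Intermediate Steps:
h = 136 (h = -3 + 139 = 136)
X(h) + 43918 = 76 + 43918 = 43994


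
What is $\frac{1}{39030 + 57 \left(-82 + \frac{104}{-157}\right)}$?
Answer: $\frac{157}{5387964} \approx 2.9139 \cdot 10^{-5}$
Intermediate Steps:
$\frac{1}{39030 + 57 \left(-82 + \frac{104}{-157}\right)} = \frac{1}{39030 + 57 \left(-82 + 104 \left(- \frac{1}{157}\right)\right)} = \frac{1}{39030 + 57 \left(-82 - \frac{104}{157}\right)} = \frac{1}{39030 + 57 \left(- \frac{12978}{157}\right)} = \frac{1}{39030 - \frac{739746}{157}} = \frac{1}{\frac{5387964}{157}} = \frac{157}{5387964}$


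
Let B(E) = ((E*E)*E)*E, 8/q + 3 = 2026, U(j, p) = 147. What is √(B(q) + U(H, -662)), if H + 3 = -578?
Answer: √2462072661532723/4092529 ≈ 12.124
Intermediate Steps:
H = -581 (H = -3 - 578 = -581)
q = 8/2023 (q = 8/(-3 + 2026) = 8/2023 ≈ 0.0039545)
B(E) = E⁴ (B(E) = (E²*E)*E = E³*E = E⁴)
√(B(q) + U(H, -662)) = √((8/2023)⁴ + 147) = √(4096/16748793615841 + 147) = √(2462072661532723/16748793615841) = √2462072661532723/4092529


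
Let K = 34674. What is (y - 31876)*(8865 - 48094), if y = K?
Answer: -109762742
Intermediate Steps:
y = 34674
(y - 31876)*(8865 - 48094) = (34674 - 31876)*(8865 - 48094) = 2798*(-39229) = -109762742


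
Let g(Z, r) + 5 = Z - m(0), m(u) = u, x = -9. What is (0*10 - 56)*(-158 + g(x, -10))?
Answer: 9632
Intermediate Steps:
g(Z, r) = -5 + Z (g(Z, r) = -5 + (Z - 1*0) = -5 + (Z + 0) = -5 + Z)
(0*10 - 56)*(-158 + g(x, -10)) = (0*10 - 56)*(-158 + (-5 - 9)) = (0 - 56)*(-158 - 14) = -56*(-172) = 9632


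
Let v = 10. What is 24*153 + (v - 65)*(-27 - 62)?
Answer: 8567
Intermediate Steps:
24*153 + (v - 65)*(-27 - 62) = 24*153 + (10 - 65)*(-27 - 62) = 3672 - 55*(-89) = 3672 + 4895 = 8567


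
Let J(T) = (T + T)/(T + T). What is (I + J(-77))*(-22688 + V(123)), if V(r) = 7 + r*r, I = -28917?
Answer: 218373632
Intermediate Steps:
V(r) = 7 + r**2
J(T) = 1 (J(T) = (2*T)/((2*T)) = (2*T)*(1/(2*T)) = 1)
(I + J(-77))*(-22688 + V(123)) = (-28917 + 1)*(-22688 + (7 + 123**2)) = -28916*(-22688 + (7 + 15129)) = -28916*(-22688 + 15136) = -28916*(-7552) = 218373632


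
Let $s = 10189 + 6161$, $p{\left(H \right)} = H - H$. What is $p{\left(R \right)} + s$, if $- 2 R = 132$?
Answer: $16350$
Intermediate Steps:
$R = -66$ ($R = \left(- \frac{1}{2}\right) 132 = -66$)
$p{\left(H \right)} = 0$
$s = 16350$
$p{\left(R \right)} + s = 0 + 16350 = 16350$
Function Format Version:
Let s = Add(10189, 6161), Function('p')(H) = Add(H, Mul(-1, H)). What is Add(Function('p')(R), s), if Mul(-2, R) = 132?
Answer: 16350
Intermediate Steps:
R = -66 (R = Mul(Rational(-1, 2), 132) = -66)
Function('p')(H) = 0
s = 16350
Add(Function('p')(R), s) = Add(0, 16350) = 16350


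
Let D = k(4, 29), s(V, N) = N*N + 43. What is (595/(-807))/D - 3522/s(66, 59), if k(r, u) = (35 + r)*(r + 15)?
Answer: -1054103497/1053653094 ≈ -1.0004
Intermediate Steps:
k(r, u) = (15 + r)*(35 + r) (k(r, u) = (35 + r)*(15 + r) = (15 + r)*(35 + r))
s(V, N) = 43 + N**2 (s(V, N) = N**2 + 43 = 43 + N**2)
D = 741 (D = 525 + 4**2 + 50*4 = 525 + 16 + 200 = 741)
(595/(-807))/D - 3522/s(66, 59) = (595/(-807))/741 - 3522/(43 + 59**2) = (595*(-1/807))*(1/741) - 3522/(43 + 3481) = -595/807*1/741 - 3522/3524 = -595/597987 - 3522*1/3524 = -595/597987 - 1761/1762 = -1054103497/1053653094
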